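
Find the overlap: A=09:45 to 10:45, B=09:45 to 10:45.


Meeting A: 585-645 (in minutes from midnight)
Meeting B: 585-645
Overlap start = max(585, 585) = 585
Overlap end = min(645, 645) = 645
Overlap = max(0, 645 - 585) = 60 min

60 minutes


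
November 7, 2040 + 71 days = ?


Start: November 7, 2040
Add 71 days
November 7 → December 1: 30 - 7 + 1 = 24 days (71 - 24 = 47 left)
December 1 → January 1: 31 - 1 + 1 = 31 days (47 - 31 = 16 left)
January 1 + 16 = January 17, 2041

January 17, 2041


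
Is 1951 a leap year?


Rules: divisible by 4 AND (not by 100 OR by 400)
1951 ÷ 4 = 487 remainder 3 → not divisible by 4
Not divisible by 4 → not a leap year

No


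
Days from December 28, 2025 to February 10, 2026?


44 days

From December 28, 2025 to February 10, 2026
Rest of December 2025: 31 - 28 = 3
Full months: January 31
Days into February 2026: 10
Total = 3 + 31 + 10 = 44 days


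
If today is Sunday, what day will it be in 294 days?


Sunday

Start: Sunday (index 6)
(6 + 294) mod 7
= 300 mod 7
= 6
Index 6 → Sunday


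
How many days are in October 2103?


31 days

Month: October (month 10)
October has 31 days


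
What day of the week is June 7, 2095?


Tuesday

Zeller's congruence:
q=7, m=6, k=95, j=20
h = (7 + ⌊13×7/5⌋ + 95 + ⌊95/4⌋ + ⌊20/4⌋ - 2×20) mod 7
= (7 + 18 + 95 + 23 + 5 - 40) mod 7
= 108 mod 7 = 3
h=3 → Tuesday


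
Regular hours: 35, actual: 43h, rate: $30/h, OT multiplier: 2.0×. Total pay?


$1530.00

Regular: 35h × $30 = $1050.00
Overtime: 43 - 35 = 8h
OT pay: 8h × $30 × 2.0 = $480.00
Total = $1050.00 + $480.00 = $1530.00


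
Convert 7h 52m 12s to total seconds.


Hours: 7 × 3600 = 25200
Minutes: 52 × 60 = 3120
Seconds: 12
Total = 25200 + 3120 + 12 = 28332

28332 seconds


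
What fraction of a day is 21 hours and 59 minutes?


Total minutes: 21×60 + 59 = 1319
Day = 24×60 = 1440 minutes
Fraction = 1319/1440 ≈ 0.9160
As a percentage: 1319/1440 × 100 ≈ 91.60%

0.9160 (91.60%)


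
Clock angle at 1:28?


124.0°

Hour hand = 1×30 + 28×0.5 = 44.0°
Minute hand = 28×6 = 168°
Difference = |44.0 - 168| = 124.0°


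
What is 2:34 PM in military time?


Input: 2:34 PM
PM: 2 + 12 = 14

14:34


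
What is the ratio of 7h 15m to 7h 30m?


Duration 1: 435 minutes
Duration 2: 450 minutes
Ratio = 435:450
GCD = 15
Simplified = 29:30
As a decimal: 29/30 ≈ 0.97

29:30 (0.97)


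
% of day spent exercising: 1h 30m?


6.3%

Time: 90 minutes
Day: 1440 minutes
Percentage = (90/1440) × 100 ≈ 6.3%


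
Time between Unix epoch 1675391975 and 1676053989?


662014 seconds (183.9 hours / 7.66 days)

Difference = 1676053989 - 1675391975 = 662014 seconds
In hours: 662014 / 3600 ≈ 183.9
In days: 662014 / 86400 ≈ 7.66


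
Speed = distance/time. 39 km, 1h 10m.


Distance: 39 km
Time: 1h 10m = 70 min = 70/60 = 7/6 hours
Speed = 39 ÷ (7/6) = 39 × 6 / 7 = 234/7 ≈ 33.4 km/h

33.4 km/h


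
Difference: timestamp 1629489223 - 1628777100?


Difference = 1629489223 - 1628777100 = 712123 seconds
In hours: 712123 / 3600 ≈ 197.8
In days: 712123 / 86400 ≈ 8.24

712123 seconds (197.8 hours / 8.24 days)


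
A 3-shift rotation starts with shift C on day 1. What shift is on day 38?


Shift A

Shifts: A, B, C
Start: C (index 2)
Day 38: (2 + 38 - 1) mod 3
= 39 mod 3
= 0
Index 0 → shift A


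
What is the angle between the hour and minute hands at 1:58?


Hour hand = 1×30 + 58×0.5 = 59.0°
Minute hand = 58×6 = 348°
Difference = |59.0 - 348| = 289.0°
Since > 180°: 360 - 289.0 = 71.0°

71.0°


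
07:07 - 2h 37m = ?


Start: 427 minutes from midnight
Subtract: 157 minutes
Remaining: 427 - 157 = 270
Hours: 4, Minutes: 30

04:30


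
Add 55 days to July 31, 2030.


September 24, 2030

Start: July 31, 2030
Add 55 days
July 31 → August 1: 31 - 31 + 1 = 1 days (55 - 1 = 54 left)
August 1 → September 1: 31 - 1 + 1 = 31 days (54 - 31 = 23 left)
September 1 + 23 = September 24, 2030


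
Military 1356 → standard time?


Hour: 13
13 - 12 = 1 → PM

1:56 PM


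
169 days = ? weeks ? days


Weeks: 169 ÷ 7 = 24 remainder 1

24 weeks 1 days


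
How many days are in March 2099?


31 days

Month: March (month 3)
March has 31 days


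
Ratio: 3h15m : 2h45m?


13:11 (1.18)

Duration 1: 195 minutes
Duration 2: 165 minutes
Ratio = 195:165
GCD = 15
Simplified = 13:11
As a decimal: 13/11 ≈ 1.18


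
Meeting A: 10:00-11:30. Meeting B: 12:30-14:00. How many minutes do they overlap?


Meeting A: 600-690 (in minutes from midnight)
Meeting B: 750-840
Overlap start = max(600, 750) = 750
Overlap end = min(690, 840) = 690
Overlap = max(0, 690 - 750) = 0 min

0 minutes


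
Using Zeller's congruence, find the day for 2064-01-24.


Zeller's congruence:
q=24, m=13, k=63, j=20
h = (24 + ⌊13×14/5⌋ + 63 + ⌊63/4⌋ + ⌊20/4⌋ - 2×20) mod 7
= (24 + 36 + 63 + 15 + 5 - 40) mod 7
= 103 mod 7 = 5
h=5 → Thursday

Thursday


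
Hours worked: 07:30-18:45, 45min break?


10h 30m (630 minutes)

Total time = (18×60+45) - (7×60+30)
= 1125 - 450 = 675 min
Minus break: 675 - 45 = 630 min
= 10h 30m


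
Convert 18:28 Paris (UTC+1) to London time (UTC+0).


17:28

Time difference = UTC+0 - UTC+1 = -1 hours
New hour = (18 -1) mod 24
= 17 mod 24 = 17
Minutes unchanged → 17:28


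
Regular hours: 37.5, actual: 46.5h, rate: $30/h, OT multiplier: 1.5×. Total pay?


$1530.00

Regular: 37.5h × $30 = $1125.00
Overtime: 46.5 - 37.5 = 9.0h
OT pay: 9.0h × $30 × 1.5 = $405.00
Total = $1125.00 + $405.00 = $1530.00


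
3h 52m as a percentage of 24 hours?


0.1611 (16.11%)

Total minutes: 3×60 + 52 = 232
Day = 24×60 = 1440 minutes
Fraction = 232/1440 ≈ 0.1611
As a percentage: 232/1440 × 100 ≈ 16.11%


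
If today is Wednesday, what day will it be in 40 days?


Start: Wednesday (index 2)
(2 + 40) mod 7
= 42 mod 7
= 0
Index 0 → Monday

Monday


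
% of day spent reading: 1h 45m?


7.3%

Time: 105 minutes
Day: 1440 minutes
Percentage = (105/1440) × 100 ≈ 7.3%


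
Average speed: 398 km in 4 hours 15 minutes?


93.6 km/h

Distance: 398 km
Time: 4h 15m = 255 min = 255/60 = 17/4 hours
Speed = 398 ÷ (17/4) = 398 × 4 / 17 = 1592/17 ≈ 93.6 km/h


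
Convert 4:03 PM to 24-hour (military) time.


16:03

Input: 4:03 PM
PM: 4 + 12 = 16


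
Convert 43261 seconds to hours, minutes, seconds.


12h 1m 1s

Hours: 43261 ÷ 3600 = 12 remainder 61
Minutes: 61 ÷ 60 = 1 remainder 1
Seconds: 1


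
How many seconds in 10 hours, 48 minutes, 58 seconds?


Hours: 10 × 3600 = 36000
Minutes: 48 × 60 = 2880
Seconds: 58
Total = 36000 + 2880 + 58 = 38938

38938 seconds


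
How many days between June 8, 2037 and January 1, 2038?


From June 8, 2037 to January 1, 2038
Rest of June 2037: 30 - 8 = 22
Full months: July 31, August 31, September 30, October 31, November 30, December 31
Days into January 2038: 1
Total = 22 + 31 + 31 + 30 + 31 + 30 + 31 + 1 = 207 days

207 days


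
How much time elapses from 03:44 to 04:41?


0h 57m

End time in minutes: 4×60 + 41 = 281
Start time in minutes: 3×60 + 44 = 224
Difference = 281 - 224 = 57 minutes
= 0 hours 57 minutes


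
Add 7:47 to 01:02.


Start: 62 minutes from midnight
Add: 467 minutes
Total: 529 minutes
Hours: 529 ÷ 60 = 8 remainder 49

08:49


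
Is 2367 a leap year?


Rules: divisible by 4 AND (not by 100 OR by 400)
2367 ÷ 4 = 591 remainder 3 → not divisible by 4
Not divisible by 4 → not a leap year

No


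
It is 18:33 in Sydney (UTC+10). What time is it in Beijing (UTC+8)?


Time difference = UTC+8 - UTC+10 = -2 hours
New hour = (18 -2) mod 24
= 16 mod 24 = 16
Minutes unchanged → 16:33

16:33


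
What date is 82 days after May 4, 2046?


July 25, 2046

Start: May 4, 2046
Add 82 days
May 4 → June 1: 31 - 4 + 1 = 28 days (82 - 28 = 54 left)
June 1 → July 1: 30 - 1 + 1 = 30 days (54 - 30 = 24 left)
July 1 + 24 = July 25, 2046


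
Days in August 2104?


31 days

Month: August (month 8)
August has 31 days


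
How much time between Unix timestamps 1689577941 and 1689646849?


68908 seconds (19.1 hours / 0.80 days)

Difference = 1689646849 - 1689577941 = 68908 seconds
In hours: 68908 / 3600 ≈ 19.1
In days: 68908 / 86400 ≈ 0.80


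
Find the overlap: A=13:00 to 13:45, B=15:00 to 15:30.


0 minutes

Meeting A: 780-825 (in minutes from midnight)
Meeting B: 900-930
Overlap start = max(780, 900) = 900
Overlap end = min(825, 930) = 825
Overlap = max(0, 825 - 900) = 0 min


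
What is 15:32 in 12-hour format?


Hour: 15
15 - 12 = 3 → PM

3:32 PM


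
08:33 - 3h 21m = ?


05:12

Start: 513 minutes from midnight
Subtract: 201 minutes
Remaining: 513 - 201 = 312
Hours: 5, Minutes: 12


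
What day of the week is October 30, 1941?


Thursday

Zeller's congruence:
q=30, m=10, k=41, j=19
h = (30 + ⌊13×11/5⌋ + 41 + ⌊41/4⌋ + ⌊19/4⌋ - 2×19) mod 7
= (30 + 28 + 41 + 10 + 4 - 38) mod 7
= 75 mod 7 = 5
h=5 → Thursday


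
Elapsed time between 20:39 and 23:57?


End time in minutes: 23×60 + 57 = 1437
Start time in minutes: 20×60 + 39 = 1239
Difference = 1437 - 1239 = 198 minutes
= 3 hours 18 minutes

3h 18m


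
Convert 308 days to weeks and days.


44 weeks 0 days

Weeks: 308 ÷ 7 = 44 remainder 0


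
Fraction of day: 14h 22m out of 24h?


0.5986 (59.86%)

Total minutes: 14×60 + 22 = 862
Day = 24×60 = 1440 minutes
Fraction = 862/1440 ≈ 0.5986
As a percentage: 862/1440 × 100 ≈ 59.86%


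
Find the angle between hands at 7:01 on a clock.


155.5°

Hour hand = 7×30 + 1×0.5 = 210.5°
Minute hand = 1×6 = 6°
Difference = |210.5 - 6| = 204.5°
Since > 180°: 360 - 204.5 = 155.5°


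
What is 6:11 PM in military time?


Input: 6:11 PM
PM: 6 + 12 = 18

18:11


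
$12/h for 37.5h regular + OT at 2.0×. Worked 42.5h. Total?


Regular: 37.5h × $12 = $450.00
Overtime: 42.5 - 37.5 = 5.0h
OT pay: 5.0h × $12 × 2.0 = $120.00
Total = $450.00 + $120.00 = $570.00

$570.00


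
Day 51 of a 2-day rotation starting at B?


Shifts: A, B
Start: B (index 1)
Day 51: (1 + 51 - 1) mod 2
= 51 mod 2
= 1
Index 1 → shift B

Shift B


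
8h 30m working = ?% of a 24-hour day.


35.4%

Time: 510 minutes
Day: 1440 minutes
Percentage = (510/1440) × 100 ≈ 35.4%


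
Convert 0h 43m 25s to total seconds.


2605 seconds

Hours: 0 × 3600 = 0
Minutes: 43 × 60 = 2580
Seconds: 25
Total = 0 + 2580 + 25 = 2605


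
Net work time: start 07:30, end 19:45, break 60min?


Total time = (19×60+45) - (7×60+30)
= 1185 - 450 = 735 min
Minus break: 735 - 60 = 675 min
= 11h 15m

11h 15m (675 minutes)


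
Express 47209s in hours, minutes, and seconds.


Hours: 47209 ÷ 3600 = 13 remainder 409
Minutes: 409 ÷ 60 = 6 remainder 49
Seconds: 49

13h 6m 49s


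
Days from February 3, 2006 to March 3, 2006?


28 days

From February 3, 2006 to March 3, 2006
Rest of February 2006: 28 - 3 = 25
Days into March 2006: 3
Total = 25 + 3 = 28 days


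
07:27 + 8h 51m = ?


16:18

Start: 447 minutes from midnight
Add: 531 minutes
Total: 978 minutes
Hours: 978 ÷ 60 = 16 remainder 18


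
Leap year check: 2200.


Rules: divisible by 4 AND (not by 100 OR by 400)
2200 ÷ 4 = 550 exactly → divisible by 4
2200 ÷ 100 = 22 exactly → divisible by 100
2200 ÷ 400 = 5 remainder 200 → not divisible by 400
Divisible by 100 but not by 400 → not a leap year

No


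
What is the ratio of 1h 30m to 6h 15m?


6:25 (0.24)

Duration 1: 90 minutes
Duration 2: 375 minutes
Ratio = 90:375
GCD = 15
Simplified = 6:25
As a decimal: 6/25 = 0.24


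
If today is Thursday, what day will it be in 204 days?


Friday

Start: Thursday (index 3)
(3 + 204) mod 7
= 207 mod 7
= 4
Index 4 → Friday


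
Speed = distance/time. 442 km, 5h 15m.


84.2 km/h

Distance: 442 km
Time: 5h 15m = 315 min = 315/60 = 21/4 hours
Speed = 442 ÷ (21/4) = 442 × 4 / 21 = 1768/21 ≈ 84.2 km/h


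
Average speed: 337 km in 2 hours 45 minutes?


Distance: 337 km
Time: 2h 45m = 165 min = 165/60 = 11/4 hours
Speed = 337 ÷ (11/4) = 337 × 4 / 11 = 1348/11 ≈ 122.5 km/h

122.5 km/h


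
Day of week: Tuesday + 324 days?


Start: Tuesday (index 1)
(1 + 324) mod 7
= 325 mod 7
= 3
Index 3 → Thursday

Thursday


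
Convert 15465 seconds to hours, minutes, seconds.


Hours: 15465 ÷ 3600 = 4 remainder 1065
Minutes: 1065 ÷ 60 = 17 remainder 45
Seconds: 45

4h 17m 45s


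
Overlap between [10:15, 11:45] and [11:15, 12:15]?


30 minutes

Meeting A: 615-705 (in minutes from midnight)
Meeting B: 675-735
Overlap start = max(615, 675) = 675
Overlap end = min(705, 735) = 705
Overlap = max(0, 705 - 675) = 30 min


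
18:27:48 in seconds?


66468 seconds

Hours: 18 × 3600 = 64800
Minutes: 27 × 60 = 1620
Seconds: 48
Total = 64800 + 1620 + 48 = 66468


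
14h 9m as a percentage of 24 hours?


0.5896 (58.96%)

Total minutes: 14×60 + 9 = 849
Day = 24×60 = 1440 minutes
Fraction = 849/1440 ≈ 0.5896
As a percentage: 849/1440 × 100 ≈ 58.96%


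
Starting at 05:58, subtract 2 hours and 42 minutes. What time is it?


Start: 358 minutes from midnight
Subtract: 162 minutes
Remaining: 358 - 162 = 196
Hours: 3, Minutes: 16

03:16


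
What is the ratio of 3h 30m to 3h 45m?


14:15 (0.93)

Duration 1: 210 minutes
Duration 2: 225 minutes
Ratio = 210:225
GCD = 15
Simplified = 14:15
As a decimal: 14/15 ≈ 0.93


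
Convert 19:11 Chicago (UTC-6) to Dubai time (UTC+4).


05:11 (next day)

Time difference = UTC+4 - UTC-6 = +10 hours
New hour = (19 + 10) mod 24
= 29 mod 24 = 5
Minutes unchanged → 05:11; 29 ≥ 24 → next day


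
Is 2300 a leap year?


Rules: divisible by 4 AND (not by 100 OR by 400)
2300 ÷ 4 = 575 exactly → divisible by 4
2300 ÷ 100 = 23 exactly → divisible by 100
2300 ÷ 400 = 5 remainder 300 → not divisible by 400
Divisible by 100 but not by 400 → not a leap year

No


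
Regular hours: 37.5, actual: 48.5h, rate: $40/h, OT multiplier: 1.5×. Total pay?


Regular: 37.5h × $40 = $1500.00
Overtime: 48.5 - 37.5 = 11.0h
OT pay: 11.0h × $40 × 1.5 = $660.00
Total = $1500.00 + $660.00 = $2160.00

$2160.00


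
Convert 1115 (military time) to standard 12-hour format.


Hour: 11
11 < 12 → AM

11:15 AM


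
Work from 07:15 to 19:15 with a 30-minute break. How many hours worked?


11h 30m (690 minutes)

Total time = (19×60+15) - (7×60+15)
= 1155 - 435 = 720 min
Minus break: 720 - 30 = 690 min
= 11h 30m


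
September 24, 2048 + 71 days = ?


Start: September 24, 2048
Add 71 days
September 24 → October 1: 30 - 24 + 1 = 7 days (71 - 7 = 64 left)
October 1 → November 1: 31 - 1 + 1 = 31 days (64 - 31 = 33 left)
November 1 → December 1: 30 - 1 + 1 = 30 days (33 - 30 = 3 left)
December 1 + 3 = December 4, 2048

December 4, 2048


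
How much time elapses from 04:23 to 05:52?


End time in minutes: 5×60 + 52 = 352
Start time in minutes: 4×60 + 23 = 263
Difference = 352 - 263 = 89 minutes
= 1 hours 29 minutes

1h 29m


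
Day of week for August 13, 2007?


Zeller's congruence:
q=13, m=8, k=7, j=20
h = (13 + ⌊13×9/5⌋ + 7 + ⌊7/4⌋ + ⌊20/4⌋ - 2×20) mod 7
= (13 + 23 + 7 + 1 + 5 - 40) mod 7
= 9 mod 7 = 2
h=2 → Monday

Monday


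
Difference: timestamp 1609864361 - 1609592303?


Difference = 1609864361 - 1609592303 = 272058 seconds
In hours: 272058 / 3600 ≈ 75.6
In days: 272058 / 86400 ≈ 3.15

272058 seconds (75.6 hours / 3.15 days)


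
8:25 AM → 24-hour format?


Input: 8:25 AM
AM hour stays: 8

08:25


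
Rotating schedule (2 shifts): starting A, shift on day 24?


Shift B

Shifts: A, B
Start: A (index 0)
Day 24: (0 + 24 - 1) mod 2
= 23 mod 2
= 1
Index 1 → shift B


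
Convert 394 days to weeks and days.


Weeks: 394 ÷ 7 = 56 remainder 2

56 weeks 2 days


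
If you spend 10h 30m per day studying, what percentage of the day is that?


43.8%

Time: 630 minutes
Day: 1440 minutes
Percentage = (630/1440) × 100 ≈ 43.8%


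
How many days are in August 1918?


31 days

Month: August (month 8)
August has 31 days


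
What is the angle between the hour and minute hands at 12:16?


Hour hand (12 ≡ 0 on the dial): 0×30 + 16×0.5 = 8.0°
Minute hand = 16×6 = 96°
Difference = |8.0 - 96| = 88.0°

88.0°


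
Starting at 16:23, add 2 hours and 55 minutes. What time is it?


19:18

Start: 983 minutes from midnight
Add: 175 minutes
Total: 1158 minutes
Hours: 1158 ÷ 60 = 19 remainder 18


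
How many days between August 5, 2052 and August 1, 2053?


From August 5, 2052 to August 1, 2053
Rest of August 2052: 31 - 5 = 26
Full months: September 30, October 31, November 30, December 31, January 31, February 2053 28, March 31, April 30, May 31, June 30, July 31
Days into August 2053: 1
Total = 26 + 30 + 31 + 30 + 31 + 31 + 28 + 31 + 30 + 31 + 30 + 31 + 1 = 361 days

361 days


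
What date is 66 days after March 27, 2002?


Start: March 27, 2002
Add 66 days
March 27 → April 1: 31 - 27 + 1 = 5 days (66 - 5 = 61 left)
April 1 → May 1: 30 - 1 + 1 = 30 days (61 - 30 = 31 left)
May 1 → June 1: 31 - 1 + 1 = 31 days (31 - 31 = 0 left)
Land exactly on June 1, 2002

June 1, 2002


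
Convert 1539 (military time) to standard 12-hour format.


Hour: 15
15 - 12 = 3 → PM

3:39 PM


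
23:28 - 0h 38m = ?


Start: 1408 minutes from midnight
Subtract: 38 minutes
Remaining: 1408 - 38 = 1370
Hours: 22, Minutes: 50

22:50


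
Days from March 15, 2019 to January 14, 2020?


From March 15, 2019 to January 14, 2020
Rest of March 2019: 31 - 15 = 16
Full months: April 30, May 31, June 30, July 31, August 31, September 30, October 31, November 30, December 31
Days into January 2020: 14
Total = 16 + 30 + 31 + 30 + 31 + 31 + 30 + 31 + 30 + 31 + 14 = 305 days

305 days


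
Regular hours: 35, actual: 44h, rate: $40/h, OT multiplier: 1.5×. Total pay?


Regular: 35h × $40 = $1400.00
Overtime: 44 - 35 = 9h
OT pay: 9h × $40 × 1.5 = $540.00
Total = $1400.00 + $540.00 = $1940.00

$1940.00


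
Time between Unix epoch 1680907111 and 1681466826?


Difference = 1681466826 - 1680907111 = 559715 seconds
In hours: 559715 / 3600 ≈ 155.5
In days: 559715 / 86400 ≈ 6.48

559715 seconds (155.5 hours / 6.48 days)


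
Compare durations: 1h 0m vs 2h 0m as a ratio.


1:2 (0.50)

Duration 1: 60 minutes
Duration 2: 120 minutes
Ratio = 60:120
GCD = 60
Simplified = 1:2
As a decimal: 1/2 = 0.50


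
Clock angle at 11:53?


Hour hand = 11×30 + 53×0.5 = 356.5°
Minute hand = 53×6 = 318°
Difference = |356.5 - 318| = 38.5°

38.5°


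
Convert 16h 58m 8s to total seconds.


61088 seconds

Hours: 16 × 3600 = 57600
Minutes: 58 × 60 = 3480
Seconds: 8
Total = 57600 + 3480 + 8 = 61088


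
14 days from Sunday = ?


Start: Sunday (index 6)
(6 + 14) mod 7
= 20 mod 7
= 6
Index 6 → Sunday

Sunday


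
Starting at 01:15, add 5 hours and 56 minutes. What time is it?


Start: 75 minutes from midnight
Add: 356 minutes
Total: 431 minutes
Hours: 431 ÷ 60 = 7 remainder 11

07:11


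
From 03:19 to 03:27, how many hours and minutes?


End time in minutes: 3×60 + 27 = 207
Start time in minutes: 3×60 + 19 = 199
Difference = 207 - 199 = 8 minutes
= 0 hours 8 minutes

0h 8m


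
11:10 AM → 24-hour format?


11:10

Input: 11:10 AM
AM hour stays: 11


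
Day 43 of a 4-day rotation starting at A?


Shift C

Shifts: A, B, C, D
Start: A (index 0)
Day 43: (0 + 43 - 1) mod 4
= 42 mod 4
= 2
Index 2 → shift C


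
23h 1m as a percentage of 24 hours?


Total minutes: 23×60 + 1 = 1381
Day = 24×60 = 1440 minutes
Fraction = 1381/1440 ≈ 0.9590
As a percentage: 1381/1440 × 100 ≈ 95.90%

0.9590 (95.90%)


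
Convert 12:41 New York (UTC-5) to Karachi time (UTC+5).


Time difference = UTC+5 - UTC-5 = +10 hours
New hour = (12 + 10) mod 24
= 22 mod 24 = 22
Minutes unchanged → 22:41

22:41


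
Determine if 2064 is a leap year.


Yes

Rules: divisible by 4 AND (not by 100 OR by 400)
2064 ÷ 4 = 516 exactly → divisible by 4
2064 ÷ 100 = 20 remainder 64 → not divisible by 100
Divisible by 4 but not by 100 → leap year


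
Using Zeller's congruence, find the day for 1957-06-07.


Zeller's congruence:
q=7, m=6, k=57, j=19
h = (7 + ⌊13×7/5⌋ + 57 + ⌊57/4⌋ + ⌊19/4⌋ - 2×19) mod 7
= (7 + 18 + 57 + 14 + 4 - 38) mod 7
= 62 mod 7 = 6
h=6 → Friday

Friday


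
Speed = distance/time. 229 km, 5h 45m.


Distance: 229 km
Time: 5h 45m = 345 min = 345/60 = 23/4 hours
Speed = 229 ÷ (23/4) = 229 × 4 / 23 = 916/23 ≈ 39.8 km/h

39.8 km/h


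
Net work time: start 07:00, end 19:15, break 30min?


11h 45m (705 minutes)

Total time = (19×60+15) - (7×60+0)
= 1155 - 420 = 735 min
Minus break: 735 - 30 = 705 min
= 11h 45m


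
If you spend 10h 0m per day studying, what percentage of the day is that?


Time: 600 minutes
Day: 1440 minutes
Percentage = (600/1440) × 100 ≈ 41.7%

41.7%


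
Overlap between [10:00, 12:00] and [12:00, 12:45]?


0 minutes

Meeting A: 600-720 (in minutes from midnight)
Meeting B: 720-765
Overlap start = max(600, 720) = 720
Overlap end = min(720, 765) = 720
Overlap = max(0, 720 - 720) = 0 min


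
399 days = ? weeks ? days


57 weeks 0 days

Weeks: 399 ÷ 7 = 57 remainder 0


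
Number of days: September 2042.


30 days

Month: September (month 9)
September has 30 days


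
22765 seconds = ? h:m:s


6h 19m 25s

Hours: 22765 ÷ 3600 = 6 remainder 1165
Minutes: 1165 ÷ 60 = 19 remainder 25
Seconds: 25


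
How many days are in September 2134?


Month: September (month 9)
September has 30 days

30 days


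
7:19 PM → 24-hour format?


Input: 7:19 PM
PM: 7 + 12 = 19

19:19


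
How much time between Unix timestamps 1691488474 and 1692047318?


558844 seconds (155.2 hours / 6.47 days)

Difference = 1692047318 - 1691488474 = 558844 seconds
In hours: 558844 / 3600 ≈ 155.2
In days: 558844 / 86400 ≈ 6.47


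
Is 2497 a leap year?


No

Rules: divisible by 4 AND (not by 100 OR by 400)
2497 ÷ 4 = 624 remainder 1 → not divisible by 4
Not divisible by 4 → not a leap year


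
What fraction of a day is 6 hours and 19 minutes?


0.2632 (26.32%)

Total minutes: 6×60 + 19 = 379
Day = 24×60 = 1440 minutes
Fraction = 379/1440 ≈ 0.2632
As a percentage: 379/1440 × 100 ≈ 26.32%


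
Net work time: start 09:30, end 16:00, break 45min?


5h 45m (345 minutes)

Total time = (16×60+0) - (9×60+30)
= 960 - 570 = 390 min
Minus break: 390 - 45 = 345 min
= 5h 45m


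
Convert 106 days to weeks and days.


Weeks: 106 ÷ 7 = 15 remainder 1

15 weeks 1 days


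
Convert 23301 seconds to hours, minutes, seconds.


6h 28m 21s

Hours: 23301 ÷ 3600 = 6 remainder 1701
Minutes: 1701 ÷ 60 = 28 remainder 21
Seconds: 21


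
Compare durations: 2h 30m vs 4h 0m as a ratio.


5:8 (0.63)

Duration 1: 150 minutes
Duration 2: 240 minutes
Ratio = 150:240
GCD = 30
Simplified = 5:8
As a decimal: 5/8 ≈ 0.63


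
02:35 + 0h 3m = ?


02:38

Start: 155 minutes from midnight
Add: 3 minutes
Total: 158 minutes
Hours: 158 ÷ 60 = 2 remainder 38


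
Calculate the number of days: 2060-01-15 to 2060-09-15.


244 days

From January 15, 2060 to September 15, 2060
Rest of January 2060: 31 - 15 = 16
Full months: February 2060 29, March 31, April 30, May 31, June 30, July 31, August 31
Days into September 2060: 15
Total = 16 + 29 + 31 + 30 + 31 + 30 + 31 + 31 + 15 = 244 days


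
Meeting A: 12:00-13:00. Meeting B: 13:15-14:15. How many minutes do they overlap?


Meeting A: 720-780 (in minutes from midnight)
Meeting B: 795-855
Overlap start = max(720, 795) = 795
Overlap end = min(780, 855) = 780
Overlap = max(0, 780 - 795) = 0 min

0 minutes


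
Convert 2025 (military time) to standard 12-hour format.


8:25 PM

Hour: 20
20 - 12 = 8 → PM


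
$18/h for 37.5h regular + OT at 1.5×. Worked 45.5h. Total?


Regular: 37.5h × $18 = $675.00
Overtime: 45.5 - 37.5 = 8.0h
OT pay: 8.0h × $18 × 1.5 = $216.00
Total = $675.00 + $216.00 = $891.00

$891.00


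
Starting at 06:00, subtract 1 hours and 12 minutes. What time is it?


Start: 360 minutes from midnight
Subtract: 72 minutes
Remaining: 360 - 72 = 288
Hours: 4, Minutes: 48

04:48


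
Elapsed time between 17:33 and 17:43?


0h 10m

End time in minutes: 17×60 + 43 = 1063
Start time in minutes: 17×60 + 33 = 1053
Difference = 1063 - 1053 = 10 minutes
= 0 hours 10 minutes


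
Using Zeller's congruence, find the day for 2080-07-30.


Tuesday

Zeller's congruence:
q=30, m=7, k=80, j=20
h = (30 + ⌊13×8/5⌋ + 80 + ⌊80/4⌋ + ⌊20/4⌋ - 2×20) mod 7
= (30 + 20 + 80 + 20 + 5 - 40) mod 7
= 115 mod 7 = 3
h=3 → Tuesday


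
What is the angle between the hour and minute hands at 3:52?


Hour hand = 3×30 + 52×0.5 = 116.0°
Minute hand = 52×6 = 312°
Difference = |116.0 - 312| = 196.0°
Since > 180°: 360 - 196.0 = 164.0°

164.0°


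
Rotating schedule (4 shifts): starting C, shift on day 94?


Shifts: A, B, C, D
Start: C (index 2)
Day 94: (2 + 94 - 1) mod 4
= 95 mod 4
= 3
Index 3 → shift D

Shift D


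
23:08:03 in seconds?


Hours: 23 × 3600 = 82800
Minutes: 8 × 60 = 480
Seconds: 3
Total = 82800 + 480 + 3 = 83283

83283 seconds


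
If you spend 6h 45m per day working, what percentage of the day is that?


28.1%

Time: 405 minutes
Day: 1440 minutes
Percentage = (405/1440) × 100 ≈ 28.1%


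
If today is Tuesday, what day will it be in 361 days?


Start: Tuesday (index 1)
(1 + 361) mod 7
= 362 mod 7
= 5
Index 5 → Saturday

Saturday


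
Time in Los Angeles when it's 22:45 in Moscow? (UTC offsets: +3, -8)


11:45

Time difference = UTC-8 - UTC+3 = -11 hours
New hour = (22 -11) mod 24
= 11 mod 24 = 11
Minutes unchanged → 11:45


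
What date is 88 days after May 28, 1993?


Start: May 28, 1993
Add 88 days
May 28 → June 1: 31 - 28 + 1 = 4 days (88 - 4 = 84 left)
June 1 → July 1: 30 - 1 + 1 = 30 days (84 - 30 = 54 left)
July 1 → August 1: 31 - 1 + 1 = 31 days (54 - 31 = 23 left)
August 1 + 23 = August 24, 1993

August 24, 1993


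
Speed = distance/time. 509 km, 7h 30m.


Distance: 509 km
Time: 7h 30m = 450 min = 450/60 = 15/2 hours
Speed = 509 ÷ (15/2) = 509 × 2 / 15 = 1018/15 ≈ 67.9 km/h

67.9 km/h


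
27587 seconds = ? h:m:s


7h 39m 47s

Hours: 27587 ÷ 3600 = 7 remainder 2387
Minutes: 2387 ÷ 60 = 39 remainder 47
Seconds: 47


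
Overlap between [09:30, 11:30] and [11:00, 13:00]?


30 minutes

Meeting A: 570-690 (in minutes from midnight)
Meeting B: 660-780
Overlap start = max(570, 660) = 660
Overlap end = min(690, 780) = 690
Overlap = max(0, 690 - 660) = 30 min


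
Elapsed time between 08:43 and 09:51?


End time in minutes: 9×60 + 51 = 591
Start time in minutes: 8×60 + 43 = 523
Difference = 591 - 523 = 68 minutes
= 1 hours 8 minutes

1h 8m


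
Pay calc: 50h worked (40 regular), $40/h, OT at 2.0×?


Regular: 40h × $40 = $1600.00
Overtime: 50 - 40 = 10h
OT pay: 10h × $40 × 2.0 = $800.00
Total = $1600.00 + $800.00 = $2400.00

$2400.00


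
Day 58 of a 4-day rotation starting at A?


Shifts: A, B, C, D
Start: A (index 0)
Day 58: (0 + 58 - 1) mod 4
= 57 mod 4
= 1
Index 1 → shift B

Shift B


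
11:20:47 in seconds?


40847 seconds

Hours: 11 × 3600 = 39600
Minutes: 20 × 60 = 1200
Seconds: 47
Total = 39600 + 1200 + 47 = 40847


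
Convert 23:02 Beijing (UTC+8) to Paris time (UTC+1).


Time difference = UTC+1 - UTC+8 = -7 hours
New hour = (23 -7) mod 24
= 16 mod 24 = 16
Minutes unchanged → 16:02

16:02


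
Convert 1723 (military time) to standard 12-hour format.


Hour: 17
17 - 12 = 5 → PM

5:23 PM


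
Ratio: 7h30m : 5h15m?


Duration 1: 450 minutes
Duration 2: 315 minutes
Ratio = 450:315
GCD = 45
Simplified = 10:7
As a decimal: 10/7 ≈ 1.43

10:7 (1.43)


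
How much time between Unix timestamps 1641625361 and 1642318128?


Difference = 1642318128 - 1641625361 = 692767 seconds
In hours: 692767 / 3600 ≈ 192.4
In days: 692767 / 86400 ≈ 8.02

692767 seconds (192.4 hours / 8.02 days)


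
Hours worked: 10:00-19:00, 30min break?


8h 30m (510 minutes)

Total time = (19×60+0) - (10×60+0)
= 1140 - 600 = 540 min
Minus break: 540 - 30 = 510 min
= 8h 30m


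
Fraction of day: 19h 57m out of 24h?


0.8313 (83.13%)

Total minutes: 19×60 + 57 = 1197
Day = 24×60 = 1440 minutes
Fraction = 1197/1440 ≈ 0.8313
As a percentage: 1197/1440 × 100 ≈ 83.13%


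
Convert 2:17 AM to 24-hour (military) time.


Input: 2:17 AM
AM hour stays: 2

02:17


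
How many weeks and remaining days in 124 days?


Weeks: 124 ÷ 7 = 17 remainder 5

17 weeks 5 days


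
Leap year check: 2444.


Yes

Rules: divisible by 4 AND (not by 100 OR by 400)
2444 ÷ 4 = 611 exactly → divisible by 4
2444 ÷ 100 = 24 remainder 44 → not divisible by 100
Divisible by 4 but not by 100 → leap year


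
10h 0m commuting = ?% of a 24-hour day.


41.7%

Time: 600 minutes
Day: 1440 minutes
Percentage = (600/1440) × 100 ≈ 41.7%


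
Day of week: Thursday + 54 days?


Tuesday

Start: Thursday (index 3)
(3 + 54) mod 7
= 57 mod 7
= 1
Index 1 → Tuesday


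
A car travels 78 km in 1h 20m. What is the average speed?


Distance: 78 km
Time: 1h 20m = 80 min = 80/60 = 4/3 hours
Speed = 78 ÷ (4/3) = 78 × 3 / 4 = 234/4 = 58.5 km/h

58.5 km/h


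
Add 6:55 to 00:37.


Start: 37 minutes from midnight
Add: 415 minutes
Total: 452 minutes
Hours: 452 ÷ 60 = 7 remainder 32

07:32


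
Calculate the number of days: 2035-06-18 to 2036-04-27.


From June 18, 2035 to April 27, 2036
Rest of June 2035: 30 - 18 = 12
Full months: July 31, August 31, September 30, October 31, November 30, December 31, January 31, February 2036 29, March 31
Days into April 2036: 27
Total = 12 + 31 + 31 + 30 + 31 + 30 + 31 + 31 + 29 + 31 + 27 = 314 days

314 days


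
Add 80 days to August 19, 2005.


Start: August 19, 2005
Add 80 days
August 19 → September 1: 31 - 19 + 1 = 13 days (80 - 13 = 67 left)
September 1 → October 1: 30 - 1 + 1 = 30 days (67 - 30 = 37 left)
October 1 → November 1: 31 - 1 + 1 = 31 days (37 - 31 = 6 left)
November 1 + 6 = November 7, 2005

November 7, 2005


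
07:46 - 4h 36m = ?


03:10

Start: 466 minutes from midnight
Subtract: 276 minutes
Remaining: 466 - 276 = 190
Hours: 3, Minutes: 10


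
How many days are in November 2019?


30 days

Month: November (month 11)
November has 30 days


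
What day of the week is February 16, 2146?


Wednesday

Zeller's congruence:
q=16, m=14, k=45, j=21
h = (16 + ⌊13×15/5⌋ + 45 + ⌊45/4⌋ + ⌊21/4⌋ - 2×21) mod 7
= (16 + 39 + 45 + 11 + 5 - 42) mod 7
= 74 mod 7 = 4
h=4 → Wednesday


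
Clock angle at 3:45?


Hour hand = 3×30 + 45×0.5 = 112.5°
Minute hand = 45×6 = 270°
Difference = |112.5 - 270| = 157.5°

157.5°


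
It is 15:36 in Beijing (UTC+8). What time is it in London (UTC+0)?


Time difference = UTC+0 - UTC+8 = -8 hours
New hour = (15 -8) mod 24
= 7 mod 24 = 7
Minutes unchanged → 07:36

07:36


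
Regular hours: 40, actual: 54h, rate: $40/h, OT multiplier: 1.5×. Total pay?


$2440.00

Regular: 40h × $40 = $1600.00
Overtime: 54 - 40 = 14h
OT pay: 14h × $40 × 1.5 = $840.00
Total = $1600.00 + $840.00 = $2440.00


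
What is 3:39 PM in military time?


15:39

Input: 3:39 PM
PM: 3 + 12 = 15


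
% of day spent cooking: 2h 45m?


Time: 165 minutes
Day: 1440 minutes
Percentage = (165/1440) × 100 ≈ 11.5%

11.5%


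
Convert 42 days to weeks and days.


Weeks: 42 ÷ 7 = 6 remainder 0

6 weeks 0 days


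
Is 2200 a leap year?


No

Rules: divisible by 4 AND (not by 100 OR by 400)
2200 ÷ 4 = 550 exactly → divisible by 4
2200 ÷ 100 = 22 exactly → divisible by 100
2200 ÷ 400 = 5 remainder 200 → not divisible by 400
Divisible by 100 but not by 400 → not a leap year


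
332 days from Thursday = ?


Start: Thursday (index 3)
(3 + 332) mod 7
= 335 mod 7
= 6
Index 6 → Sunday

Sunday


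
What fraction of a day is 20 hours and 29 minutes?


Total minutes: 20×60 + 29 = 1229
Day = 24×60 = 1440 minutes
Fraction = 1229/1440 ≈ 0.8535
As a percentage: 1229/1440 × 100 ≈ 85.35%

0.8535 (85.35%)


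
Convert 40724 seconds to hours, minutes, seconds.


11h 18m 44s

Hours: 40724 ÷ 3600 = 11 remainder 1124
Minutes: 1124 ÷ 60 = 18 remainder 44
Seconds: 44


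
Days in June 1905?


30 days

Month: June (month 6)
June has 30 days


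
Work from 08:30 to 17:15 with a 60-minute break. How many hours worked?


Total time = (17×60+15) - (8×60+30)
= 1035 - 510 = 525 min
Minus break: 525 - 60 = 465 min
= 7h 45m

7h 45m (465 minutes)


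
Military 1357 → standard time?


Hour: 13
13 - 12 = 1 → PM

1:57 PM


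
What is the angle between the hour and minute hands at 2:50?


145.0°

Hour hand = 2×30 + 50×0.5 = 85.0°
Minute hand = 50×6 = 300°
Difference = |85.0 - 300| = 215.0°
Since > 180°: 360 - 215.0 = 145.0°


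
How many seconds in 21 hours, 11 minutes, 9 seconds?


76269 seconds

Hours: 21 × 3600 = 75600
Minutes: 11 × 60 = 660
Seconds: 9
Total = 75600 + 660 + 9 = 76269


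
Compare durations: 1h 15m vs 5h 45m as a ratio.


5:23 (0.22)

Duration 1: 75 minutes
Duration 2: 345 minutes
Ratio = 75:345
GCD = 15
Simplified = 5:23
As a decimal: 5/23 ≈ 0.22


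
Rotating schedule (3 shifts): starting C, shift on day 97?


Shifts: A, B, C
Start: C (index 2)
Day 97: (2 + 97 - 1) mod 3
= 98 mod 3
= 2
Index 2 → shift C

Shift C


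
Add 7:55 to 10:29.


18:24

Start: 629 minutes from midnight
Add: 475 minutes
Total: 1104 minutes
Hours: 1104 ÷ 60 = 18 remainder 24


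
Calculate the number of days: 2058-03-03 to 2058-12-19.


From March 3, 2058 to December 19, 2058
Rest of March 2058: 31 - 3 = 28
Full months: April 30, May 31, June 30, July 31, August 31, September 30, October 31, November 30
Days into December 2058: 19
Total = 28 + 30 + 31 + 30 + 31 + 31 + 30 + 31 + 30 + 19 = 291 days

291 days


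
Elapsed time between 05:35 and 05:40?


End time in minutes: 5×60 + 40 = 340
Start time in minutes: 5×60 + 35 = 335
Difference = 340 - 335 = 5 minutes
= 0 hours 5 minutes

0h 5m


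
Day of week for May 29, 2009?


Friday

Zeller's congruence:
q=29, m=5, k=9, j=20
h = (29 + ⌊13×6/5⌋ + 9 + ⌊9/4⌋ + ⌊20/4⌋ - 2×20) mod 7
= (29 + 15 + 9 + 2 + 5 - 40) mod 7
= 20 mod 7 = 6
h=6 → Friday


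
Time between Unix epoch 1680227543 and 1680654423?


Difference = 1680654423 - 1680227543 = 426880 seconds
In hours: 426880 / 3600 ≈ 118.6
In days: 426880 / 86400 ≈ 4.94

426880 seconds (118.6 hours / 4.94 days)


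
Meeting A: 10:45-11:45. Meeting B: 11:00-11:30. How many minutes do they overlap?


30 minutes

Meeting A: 645-705 (in minutes from midnight)
Meeting B: 660-690
Overlap start = max(645, 660) = 660
Overlap end = min(705, 690) = 690
Overlap = max(0, 690 - 660) = 30 min


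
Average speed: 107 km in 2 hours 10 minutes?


49.4 km/h

Distance: 107 km
Time: 2h 10m = 130 min = 130/60 = 13/6 hours
Speed = 107 ÷ (13/6) = 107 × 6 / 13 = 642/13 ≈ 49.4 km/h


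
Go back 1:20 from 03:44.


Start: 224 minutes from midnight
Subtract: 80 minutes
Remaining: 224 - 80 = 144
Hours: 2, Minutes: 24

02:24


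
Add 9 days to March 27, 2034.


Start: March 27, 2034
Add 9 days
March 27 → April 1: 31 - 27 + 1 = 5 days (9 - 5 = 4 left)
April 1 + 4 = April 5, 2034

April 5, 2034


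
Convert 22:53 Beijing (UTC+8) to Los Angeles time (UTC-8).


06:53

Time difference = UTC-8 - UTC+8 = -16 hours
New hour = (22 -16) mod 24
= 6 mod 24 = 6
Minutes unchanged → 06:53


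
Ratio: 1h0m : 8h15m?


Duration 1: 60 minutes
Duration 2: 495 minutes
Ratio = 60:495
GCD = 15
Simplified = 4:33
As a decimal: 4/33 ≈ 0.12

4:33 (0.12)


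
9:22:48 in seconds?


Hours: 9 × 3600 = 32400
Minutes: 22 × 60 = 1320
Seconds: 48
Total = 32400 + 1320 + 48 = 33768

33768 seconds


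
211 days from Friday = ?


Start: Friday (index 4)
(4 + 211) mod 7
= 215 mod 7
= 5
Index 5 → Saturday

Saturday


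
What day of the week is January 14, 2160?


Monday

Zeller's congruence:
q=14, m=13, k=59, j=21
h = (14 + ⌊13×14/5⌋ + 59 + ⌊59/4⌋ + ⌊21/4⌋ - 2×21) mod 7
= (14 + 36 + 59 + 14 + 5 - 42) mod 7
= 86 mod 7 = 2
h=2 → Monday


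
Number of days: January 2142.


Month: January (month 1)
January has 31 days

31 days


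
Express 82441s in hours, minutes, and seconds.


Hours: 82441 ÷ 3600 = 22 remainder 3241
Minutes: 3241 ÷ 60 = 54 remainder 1
Seconds: 1

22h 54m 1s


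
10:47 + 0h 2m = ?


Start: 647 minutes from midnight
Add: 2 minutes
Total: 649 minutes
Hours: 649 ÷ 60 = 10 remainder 49

10:49


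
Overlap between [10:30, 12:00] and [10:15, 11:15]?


45 minutes

Meeting A: 630-720 (in minutes from midnight)
Meeting B: 615-675
Overlap start = max(630, 615) = 630
Overlap end = min(720, 675) = 675
Overlap = max(0, 675 - 630) = 45 min


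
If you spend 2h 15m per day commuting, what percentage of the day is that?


9.4%

Time: 135 minutes
Day: 1440 minutes
Percentage = (135/1440) × 100 ≈ 9.4%


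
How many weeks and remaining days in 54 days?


7 weeks 5 days

Weeks: 54 ÷ 7 = 7 remainder 5


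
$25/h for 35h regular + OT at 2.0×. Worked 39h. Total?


Regular: 35h × $25 = $875.00
Overtime: 39 - 35 = 4h
OT pay: 4h × $25 × 2.0 = $200.00
Total = $875.00 + $200.00 = $1075.00

$1075.00


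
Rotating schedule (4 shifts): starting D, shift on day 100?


Shift C

Shifts: A, B, C, D
Start: D (index 3)
Day 100: (3 + 100 - 1) mod 4
= 102 mod 4
= 2
Index 2 → shift C


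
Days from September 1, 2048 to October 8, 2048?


37 days

From September 1, 2048 to October 8, 2048
Rest of September 2048: 30 - 1 = 29
Days into October 2048: 8
Total = 29 + 8 = 37 days


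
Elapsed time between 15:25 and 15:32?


0h 7m

End time in minutes: 15×60 + 32 = 932
Start time in minutes: 15×60 + 25 = 925
Difference = 932 - 925 = 7 minutes
= 0 hours 7 minutes


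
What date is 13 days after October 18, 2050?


October 31, 2050

Start: October 18, 2050
Add 13 days
October 18 + 13 = October 31, 2050


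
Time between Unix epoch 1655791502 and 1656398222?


Difference = 1656398222 - 1655791502 = 606720 seconds
In hours: 606720 / 3600 ≈ 168.5
In days: 606720 / 86400 ≈ 7.02

606720 seconds (168.5 hours / 7.02 days)


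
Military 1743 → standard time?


5:43 PM

Hour: 17
17 - 12 = 5 → PM


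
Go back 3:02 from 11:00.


07:58

Start: 660 minutes from midnight
Subtract: 182 minutes
Remaining: 660 - 182 = 478
Hours: 7, Minutes: 58


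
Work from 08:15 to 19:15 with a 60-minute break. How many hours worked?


Total time = (19×60+15) - (8×60+15)
= 1155 - 495 = 660 min
Minus break: 660 - 60 = 600 min
= 10h 0m

10h 0m (600 minutes)


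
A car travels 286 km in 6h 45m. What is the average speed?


42.4 km/h

Distance: 286 km
Time: 6h 45m = 405 min = 405/60 = 27/4 hours
Speed = 286 ÷ (27/4) = 286 × 4 / 27 = 1144/27 ≈ 42.4 km/h


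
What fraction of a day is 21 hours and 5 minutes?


Total minutes: 21×60 + 5 = 1265
Day = 24×60 = 1440 minutes
Fraction = 1265/1440 ≈ 0.8785
As a percentage: 1265/1440 × 100 ≈ 87.85%

0.8785 (87.85%)


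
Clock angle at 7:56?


98.0°

Hour hand = 7×30 + 56×0.5 = 238.0°
Minute hand = 56×6 = 336°
Difference = |238.0 - 336| = 98.0°


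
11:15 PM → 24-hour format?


Input: 11:15 PM
PM: 11 + 12 = 23

23:15
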